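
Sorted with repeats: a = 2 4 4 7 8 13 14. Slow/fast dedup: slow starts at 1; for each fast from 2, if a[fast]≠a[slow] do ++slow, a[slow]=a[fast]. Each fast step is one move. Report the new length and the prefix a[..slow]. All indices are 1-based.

length 6; prefix = [2, 4, 7, 8, 13, 14]

(s=1,f=2) a[fast]=4≠a[slow]=2 write a[2]=4 → slow++,fast++
(s=2,f=3) a[fast]=4=a[slow] dup → fast++
(s=2,f=4) a[fast]=7≠a[slow]=4 write a[3]=7 → slow++,fast++
(s=3,f=5) a[fast]=8≠a[slow]=7 write a[4]=8 → slow++,fast++
(s=4,f=6) a[fast]=13≠a[slow]=8 write a[5]=13 → slow++,fast++
(s=5,f=7) a[fast]=14≠a[slow]=13 write a[6]=14 → slow++,fast++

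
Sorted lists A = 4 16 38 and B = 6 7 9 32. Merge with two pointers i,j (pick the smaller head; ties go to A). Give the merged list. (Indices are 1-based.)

[4, 6, 7, 9, 16, 32, 38]

[i=1,j=1] A[i]=4<=B[j]=6 take 4 → i++
[i=2,j=1] A[i]=16>B[j]=6 take 6 → j++
[i=2,j=2] A[i]=16>B[j]=7 take 7 → j++
[i=2,j=3] A[i]=16>B[j]=9 take 9 → j++
[i=2,j=4] A[i]=16<=B[j]=32 take 16 → i++
[i=3,j=4] A[i]=38>B[j]=32 take 32 → j++
[i=3,j=5] B done, take A[i]=38 → i++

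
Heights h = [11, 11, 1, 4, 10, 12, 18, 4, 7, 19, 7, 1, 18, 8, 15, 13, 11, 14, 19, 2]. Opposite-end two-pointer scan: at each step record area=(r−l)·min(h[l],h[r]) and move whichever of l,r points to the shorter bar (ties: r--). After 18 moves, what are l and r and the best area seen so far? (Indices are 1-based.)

l=1 r=20: min(11,2)*19=38 best=38 *, r--
l=1 r=19: min(11,19)*18=198 best=198 *, l++
l=2 r=19: min(11,19)*17=187 best=198, l++
l=3 r=19: min(1,19)*16=16 best=198, l++
l=4 r=19: min(4,19)*15=60 best=198, l++
l=5 r=19: min(10,19)*14=140 best=198, l++
l=6 r=19: min(12,19)*13=156 best=198, l++
l=7 r=19: min(18,19)*12=216 best=216 *, l++
l=8 r=19: min(4,19)*11=44 best=216, l++
l=9 r=19: min(7,19)*10=70 best=216, l++
l=10 r=19: min(19,19)*9=171 best=216, r--
l=10 r=18: min(19,14)*8=112 best=216, r--
l=10 r=17: min(19,11)*7=77 best=216, r--
l=10 r=16: min(19,13)*6=78 best=216, r--
l=10 r=15: min(19,15)*5=75 best=216, r--
l=10 r=14: min(19,8)*4=32 best=216, r--
l=10 r=13: min(19,18)*3=54 best=216, r--
l=10 r=12: min(19,1)*2=2 best=216, r--

l=10, r=11, best area=216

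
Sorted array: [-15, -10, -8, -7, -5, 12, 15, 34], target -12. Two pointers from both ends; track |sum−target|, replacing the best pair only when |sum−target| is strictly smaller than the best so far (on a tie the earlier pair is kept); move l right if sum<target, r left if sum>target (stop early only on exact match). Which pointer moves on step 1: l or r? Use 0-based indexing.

r

l=0 r=7: -15+34=19 d=31 *, r--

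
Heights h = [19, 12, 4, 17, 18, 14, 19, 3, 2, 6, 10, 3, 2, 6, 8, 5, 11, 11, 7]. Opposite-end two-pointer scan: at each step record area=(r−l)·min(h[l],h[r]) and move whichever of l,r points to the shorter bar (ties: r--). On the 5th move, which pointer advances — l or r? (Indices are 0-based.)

r

[0,18] min(19,7)*18=126 best=126 * → r--
[0,17] min(19,11)*17=187 best=187 * → r--
[0,16] min(19,11)*16=176 best=187 → r--
[0,15] min(19,5)*15=75 best=187 → r--
[0,14] min(19,8)*14=112 best=187 → r--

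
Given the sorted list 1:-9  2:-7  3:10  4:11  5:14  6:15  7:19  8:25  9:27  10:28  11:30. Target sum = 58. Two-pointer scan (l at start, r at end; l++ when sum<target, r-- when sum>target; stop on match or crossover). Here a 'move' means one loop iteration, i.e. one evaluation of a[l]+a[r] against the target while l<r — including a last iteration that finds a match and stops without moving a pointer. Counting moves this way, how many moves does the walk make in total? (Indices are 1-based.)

10 moves

[1,11] -9+30=21 <58 → l++
[2,11] -7+30=23 <58 → l++
[3,11] 10+30=40 <58 → l++
[4,11] 11+30=41 <58 → l++
[5,11] 14+30=44 <58 → l++
[6,11] 15+30=45 <58 → l++
[7,11] 19+30=49 <58 → l++
[8,11] 25+30=55 <58 → l++
[9,11] 27+30=57 <58 → l++
[10,11] 28+30=58 → found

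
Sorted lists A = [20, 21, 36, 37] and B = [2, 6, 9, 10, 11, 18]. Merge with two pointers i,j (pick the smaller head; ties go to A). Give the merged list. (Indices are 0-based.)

[2, 6, 9, 10, 11, 18, 20, 21, 36, 37]

[i=0,j=0] A[i]=20>B[j]=2 take 2 → j++
[i=0,j=1] A[i]=20>B[j]=6 take 6 → j++
[i=0,j=2] A[i]=20>B[j]=9 take 9 → j++
[i=0,j=3] A[i]=20>B[j]=10 take 10 → j++
[i=0,j=4] A[i]=20>B[j]=11 take 11 → j++
[i=0,j=5] A[i]=20>B[j]=18 take 18 → j++
[i=0,j=6] B done, take A[i]=20 → i++
[i=1,j=6] B done, take A[i]=21 → i++
[i=2,j=6] B done, take A[i]=36 → i++
[i=3,j=6] B done, take A[i]=37 → i++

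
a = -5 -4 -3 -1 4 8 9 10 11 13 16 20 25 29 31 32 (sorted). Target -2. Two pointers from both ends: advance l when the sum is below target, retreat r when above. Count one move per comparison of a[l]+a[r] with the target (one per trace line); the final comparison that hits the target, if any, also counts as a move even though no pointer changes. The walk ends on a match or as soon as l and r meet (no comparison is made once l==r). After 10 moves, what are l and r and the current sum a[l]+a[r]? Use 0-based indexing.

l=0 r=15: -5+32=27 >-2, r--
l=0 r=14: -5+31=26 >-2, r--
l=0 r=13: -5+29=24 >-2, r--
l=0 r=12: -5+25=20 >-2, r--
l=0 r=11: -5+20=15 >-2, r--
l=0 r=10: -5+16=11 >-2, r--
l=0 r=9: -5+13=8 >-2, r--
l=0 r=8: -5+11=6 >-2, r--
l=0 r=7: -5+10=5 >-2, r--
l=0 r=6: -5+9=4 >-2, r--

l=0, r=5, sum=3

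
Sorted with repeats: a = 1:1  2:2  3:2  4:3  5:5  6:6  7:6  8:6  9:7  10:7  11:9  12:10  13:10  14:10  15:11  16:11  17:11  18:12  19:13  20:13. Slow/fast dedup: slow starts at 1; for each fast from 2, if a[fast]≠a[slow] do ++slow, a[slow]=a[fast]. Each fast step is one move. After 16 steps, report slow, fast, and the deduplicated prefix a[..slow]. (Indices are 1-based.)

slow=9, fast=18, prefix=[1, 2, 3, 5, 6, 7, 9, 10, 11]

(s=1,f=2) a[fast]=2≠a[slow]=1 write a[2]=2 → slow++,fast++
(s=2,f=3) a[fast]=2=a[slow] dup → fast++
(s=2,f=4) a[fast]=3≠a[slow]=2 write a[3]=3 → slow++,fast++
(s=3,f=5) a[fast]=5≠a[slow]=3 write a[4]=5 → slow++,fast++
(s=4,f=6) a[fast]=6≠a[slow]=5 write a[5]=6 → slow++,fast++
(s=5,f=7) a[fast]=6=a[slow] dup → fast++
(s=5,f=8) a[fast]=6=a[slow] dup → fast++
(s=5,f=9) a[fast]=7≠a[slow]=6 write a[6]=7 → slow++,fast++
(s=6,f=10) a[fast]=7=a[slow] dup → fast++
(s=6,f=11) a[fast]=9≠a[slow]=7 write a[7]=9 → slow++,fast++
(s=7,f=12) a[fast]=10≠a[slow]=9 write a[8]=10 → slow++,fast++
(s=8,f=13) a[fast]=10=a[slow] dup → fast++
(s=8,f=14) a[fast]=10=a[slow] dup → fast++
(s=8,f=15) a[fast]=11≠a[slow]=10 write a[9]=11 → slow++,fast++
(s=9,f=16) a[fast]=11=a[slow] dup → fast++
(s=9,f=17) a[fast]=11=a[slow] dup → fast++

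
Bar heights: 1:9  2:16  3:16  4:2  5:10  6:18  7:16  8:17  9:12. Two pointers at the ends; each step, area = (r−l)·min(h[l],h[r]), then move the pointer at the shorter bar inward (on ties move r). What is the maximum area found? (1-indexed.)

max area = 96

[1,9] min(9,12)*8=72 best=72 * → l++
[2,9] min(16,12)*7=84 best=84 * → r--
[2,8] min(16,17)*6=96 best=96 * → l++
[3,8] min(16,17)*5=80 best=96 → l++
[4,8] min(2,17)*4=8 best=96 → l++
[5,8] min(10,17)*3=30 best=96 → l++
[6,8] min(18,17)*2=34 best=96 → r--
[6,7] min(18,16)*1=16 best=96 → r--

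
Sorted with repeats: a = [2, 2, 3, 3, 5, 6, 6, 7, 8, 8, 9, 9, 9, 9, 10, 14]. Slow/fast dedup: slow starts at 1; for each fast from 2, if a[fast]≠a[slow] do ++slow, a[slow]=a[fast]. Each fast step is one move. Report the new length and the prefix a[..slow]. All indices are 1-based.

slow=1 fast=2: a[fast]=2=a[slow] dup, fast++
slow=1 fast=3: a[fast]=3≠a[slow]=2 write a[2]=3, slow++,fast++
slow=2 fast=4: a[fast]=3=a[slow] dup, fast++
slow=2 fast=5: a[fast]=5≠a[slow]=3 write a[3]=5, slow++,fast++
slow=3 fast=6: a[fast]=6≠a[slow]=5 write a[4]=6, slow++,fast++
slow=4 fast=7: a[fast]=6=a[slow] dup, fast++
slow=4 fast=8: a[fast]=7≠a[slow]=6 write a[5]=7, slow++,fast++
slow=5 fast=9: a[fast]=8≠a[slow]=7 write a[6]=8, slow++,fast++
slow=6 fast=10: a[fast]=8=a[slow] dup, fast++
slow=6 fast=11: a[fast]=9≠a[slow]=8 write a[7]=9, slow++,fast++
slow=7 fast=12: a[fast]=9=a[slow] dup, fast++
slow=7 fast=13: a[fast]=9=a[slow] dup, fast++
slow=7 fast=14: a[fast]=9=a[slow] dup, fast++
slow=7 fast=15: a[fast]=10≠a[slow]=9 write a[8]=10, slow++,fast++
slow=8 fast=16: a[fast]=14≠a[slow]=10 write a[9]=14, slow++,fast++

length 9; prefix = [2, 3, 5, 6, 7, 8, 9, 10, 14]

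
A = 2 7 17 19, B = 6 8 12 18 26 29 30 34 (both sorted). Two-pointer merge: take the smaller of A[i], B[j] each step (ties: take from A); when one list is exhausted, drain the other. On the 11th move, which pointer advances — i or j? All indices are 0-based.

j

i=0 j=0: A[i]=2<=B[j]=6 take 2, i++
i=1 j=0: A[i]=7>B[j]=6 take 6, j++
i=1 j=1: A[i]=7<=B[j]=8 take 7, i++
i=2 j=1: A[i]=17>B[j]=8 take 8, j++
i=2 j=2: A[i]=17>B[j]=12 take 12, j++
i=2 j=3: A[i]=17<=B[j]=18 take 17, i++
i=3 j=3: A[i]=19>B[j]=18 take 18, j++
i=3 j=4: A[i]=19<=B[j]=26 take 19, i++
i=4 j=4: A done, take B[j]=26, j++
i=4 j=5: A done, take B[j]=29, j++
i=4 j=6: A done, take B[j]=30, j++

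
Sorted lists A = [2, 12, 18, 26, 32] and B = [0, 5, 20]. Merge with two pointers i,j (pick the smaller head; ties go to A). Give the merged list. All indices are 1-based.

i=1 j=1: A[i]=2>B[j]=0 take 0, j++
i=1 j=2: A[i]=2<=B[j]=5 take 2, i++
i=2 j=2: A[i]=12>B[j]=5 take 5, j++
i=2 j=3: A[i]=12<=B[j]=20 take 12, i++
i=3 j=3: A[i]=18<=B[j]=20 take 18, i++
i=4 j=3: A[i]=26>B[j]=20 take 20, j++
i=4 j=4: B done, take A[i]=26, i++
i=5 j=4: B done, take A[i]=32, i++

[0, 2, 5, 12, 18, 20, 26, 32]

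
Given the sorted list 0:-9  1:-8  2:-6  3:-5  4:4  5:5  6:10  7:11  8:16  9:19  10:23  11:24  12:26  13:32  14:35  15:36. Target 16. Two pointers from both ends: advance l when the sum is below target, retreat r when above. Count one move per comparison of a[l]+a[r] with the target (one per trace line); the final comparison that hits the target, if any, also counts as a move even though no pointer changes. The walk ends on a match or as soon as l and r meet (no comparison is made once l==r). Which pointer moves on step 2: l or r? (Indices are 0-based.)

l=0 r=15: -9+36=27 >16, r--
l=0 r=14: -9+35=26 >16, r--

r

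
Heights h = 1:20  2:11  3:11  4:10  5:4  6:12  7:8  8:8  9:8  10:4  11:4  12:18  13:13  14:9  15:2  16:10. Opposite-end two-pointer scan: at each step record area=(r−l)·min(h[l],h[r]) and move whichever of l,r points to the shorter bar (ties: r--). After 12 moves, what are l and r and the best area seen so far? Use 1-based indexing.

l=1, r=4, best area=198

[1,16] min(20,10)*15=150 best=150 * → r--
[1,15] min(20,2)*14=28 best=150 → r--
[1,14] min(20,9)*13=117 best=150 → r--
[1,13] min(20,13)*12=156 best=156 * → r--
[1,12] min(20,18)*11=198 best=198 * → r--
[1,11] min(20,4)*10=40 best=198 → r--
[1,10] min(20,4)*9=36 best=198 → r--
[1,9] min(20,8)*8=64 best=198 → r--
[1,8] min(20,8)*7=56 best=198 → r--
[1,7] min(20,8)*6=48 best=198 → r--
[1,6] min(20,12)*5=60 best=198 → r--
[1,5] min(20,4)*4=16 best=198 → r--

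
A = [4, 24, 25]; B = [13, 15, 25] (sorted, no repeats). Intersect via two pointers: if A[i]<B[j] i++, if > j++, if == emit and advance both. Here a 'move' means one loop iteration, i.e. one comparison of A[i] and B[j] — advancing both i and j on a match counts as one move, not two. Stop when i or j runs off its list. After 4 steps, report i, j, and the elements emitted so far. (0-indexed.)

i=2, j=2, emitted=[]

[i=0,j=0] 4<13 → i++
[i=1,j=0] 24>13 → j++
[i=1,j=1] 24>15 → j++
[i=1,j=2] 24<25 → i++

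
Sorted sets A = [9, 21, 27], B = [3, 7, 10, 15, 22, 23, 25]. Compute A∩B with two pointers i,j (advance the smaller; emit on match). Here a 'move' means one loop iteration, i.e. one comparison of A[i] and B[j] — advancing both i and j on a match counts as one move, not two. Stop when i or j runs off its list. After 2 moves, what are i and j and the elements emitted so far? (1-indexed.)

[i=1,j=1] 9>3 → j++
[i=1,j=2] 9>7 → j++

i=1, j=3, emitted=[]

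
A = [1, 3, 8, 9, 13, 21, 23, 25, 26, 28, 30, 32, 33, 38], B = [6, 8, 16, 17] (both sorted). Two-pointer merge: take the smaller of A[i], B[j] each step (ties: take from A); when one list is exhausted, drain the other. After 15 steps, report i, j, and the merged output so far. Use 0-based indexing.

i=0 j=0: A[i]=1<=B[j]=6 take 1, i++
i=1 j=0: A[i]=3<=B[j]=6 take 3, i++
i=2 j=0: A[i]=8>B[j]=6 take 6, j++
i=2 j=1: A[i]=8<=B[j]=8 take 8, i++
i=3 j=1: A[i]=9>B[j]=8 take 8, j++
i=3 j=2: A[i]=9<=B[j]=16 take 9, i++
i=4 j=2: A[i]=13<=B[j]=16 take 13, i++
i=5 j=2: A[i]=21>B[j]=16 take 16, j++
i=5 j=3: A[i]=21>B[j]=17 take 17, j++
i=5 j=4: B done, take A[i]=21, i++
i=6 j=4: B done, take A[i]=23, i++
i=7 j=4: B done, take A[i]=25, i++
i=8 j=4: B done, take A[i]=26, i++
i=9 j=4: B done, take A[i]=28, i++
i=10 j=4: B done, take A[i]=30, i++

i=11, j=4, merged so far=[1, 3, 6, 8, 8, 9, 13, 16, 17, 21, 23, 25, 26, 28, 30]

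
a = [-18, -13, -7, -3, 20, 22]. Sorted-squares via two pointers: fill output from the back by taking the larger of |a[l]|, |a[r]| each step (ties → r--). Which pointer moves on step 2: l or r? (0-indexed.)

[0,5] |-18|<=|22| out[5]=484 → r--
[0,4] |-18|<=|20| out[4]=400 → r--

r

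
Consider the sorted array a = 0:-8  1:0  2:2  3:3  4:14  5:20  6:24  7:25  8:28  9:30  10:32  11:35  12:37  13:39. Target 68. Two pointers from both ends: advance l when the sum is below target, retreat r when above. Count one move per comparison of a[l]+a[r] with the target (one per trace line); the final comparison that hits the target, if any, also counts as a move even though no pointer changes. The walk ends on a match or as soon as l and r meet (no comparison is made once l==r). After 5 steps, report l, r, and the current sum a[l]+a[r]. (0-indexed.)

[0,13] -8+39=31 <68 → l++
[1,13] 0+39=39 <68 → l++
[2,13] 2+39=41 <68 → l++
[3,13] 3+39=42 <68 → l++
[4,13] 14+39=53 <68 → l++

l=5, r=13, sum=59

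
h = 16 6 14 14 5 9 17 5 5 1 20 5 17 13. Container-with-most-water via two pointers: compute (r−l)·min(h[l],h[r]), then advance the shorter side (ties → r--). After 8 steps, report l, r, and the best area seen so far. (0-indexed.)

l=6, r=11, best area=192

[0,13] min(16,13)*13=169 best=169 * → r--
[0,12] min(16,17)*12=192 best=192 * → l++
[1,12] min(6,17)*11=66 best=192 → l++
[2,12] min(14,17)*10=140 best=192 → l++
[3,12] min(14,17)*9=126 best=192 → l++
[4,12] min(5,17)*8=40 best=192 → l++
[5,12] min(9,17)*7=63 best=192 → l++
[6,12] min(17,17)*6=102 best=192 → r--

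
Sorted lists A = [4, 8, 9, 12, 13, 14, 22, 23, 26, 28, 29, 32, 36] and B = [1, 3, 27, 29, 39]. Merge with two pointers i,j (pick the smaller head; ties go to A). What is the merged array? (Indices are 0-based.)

[i=0,j=0] A[i]=4>B[j]=1 take 1 → j++
[i=0,j=1] A[i]=4>B[j]=3 take 3 → j++
[i=0,j=2] A[i]=4<=B[j]=27 take 4 → i++
[i=1,j=2] A[i]=8<=B[j]=27 take 8 → i++
[i=2,j=2] A[i]=9<=B[j]=27 take 9 → i++
[i=3,j=2] A[i]=12<=B[j]=27 take 12 → i++
[i=4,j=2] A[i]=13<=B[j]=27 take 13 → i++
[i=5,j=2] A[i]=14<=B[j]=27 take 14 → i++
[i=6,j=2] A[i]=22<=B[j]=27 take 22 → i++
[i=7,j=2] A[i]=23<=B[j]=27 take 23 → i++
[i=8,j=2] A[i]=26<=B[j]=27 take 26 → i++
[i=9,j=2] A[i]=28>B[j]=27 take 27 → j++
[i=9,j=3] A[i]=28<=B[j]=29 take 28 → i++
[i=10,j=3] A[i]=29<=B[j]=29 take 29 → i++
[i=11,j=3] A[i]=32>B[j]=29 take 29 → j++
[i=11,j=4] A[i]=32<=B[j]=39 take 32 → i++
[i=12,j=4] A[i]=36<=B[j]=39 take 36 → i++
[i=13,j=4] A done, take B[j]=39 → j++

[1, 3, 4, 8, 9, 12, 13, 14, 22, 23, 26, 27, 28, 29, 29, 32, 36, 39]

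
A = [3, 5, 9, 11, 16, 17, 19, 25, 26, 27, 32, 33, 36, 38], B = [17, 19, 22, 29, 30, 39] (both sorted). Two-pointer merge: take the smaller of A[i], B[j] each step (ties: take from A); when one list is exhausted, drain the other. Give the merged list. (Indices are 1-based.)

[i=1,j=1] A[i]=3<=B[j]=17 take 3 → i++
[i=2,j=1] A[i]=5<=B[j]=17 take 5 → i++
[i=3,j=1] A[i]=9<=B[j]=17 take 9 → i++
[i=4,j=1] A[i]=11<=B[j]=17 take 11 → i++
[i=5,j=1] A[i]=16<=B[j]=17 take 16 → i++
[i=6,j=1] A[i]=17<=B[j]=17 take 17 → i++
[i=7,j=1] A[i]=19>B[j]=17 take 17 → j++
[i=7,j=2] A[i]=19<=B[j]=19 take 19 → i++
[i=8,j=2] A[i]=25>B[j]=19 take 19 → j++
[i=8,j=3] A[i]=25>B[j]=22 take 22 → j++
[i=8,j=4] A[i]=25<=B[j]=29 take 25 → i++
[i=9,j=4] A[i]=26<=B[j]=29 take 26 → i++
[i=10,j=4] A[i]=27<=B[j]=29 take 27 → i++
[i=11,j=4] A[i]=32>B[j]=29 take 29 → j++
[i=11,j=5] A[i]=32>B[j]=30 take 30 → j++
[i=11,j=6] A[i]=32<=B[j]=39 take 32 → i++
[i=12,j=6] A[i]=33<=B[j]=39 take 33 → i++
[i=13,j=6] A[i]=36<=B[j]=39 take 36 → i++
[i=14,j=6] A[i]=38<=B[j]=39 take 38 → i++
[i=15,j=6] A done, take B[j]=39 → j++

[3, 5, 9, 11, 16, 17, 17, 19, 19, 22, 25, 26, 27, 29, 30, 32, 33, 36, 38, 39]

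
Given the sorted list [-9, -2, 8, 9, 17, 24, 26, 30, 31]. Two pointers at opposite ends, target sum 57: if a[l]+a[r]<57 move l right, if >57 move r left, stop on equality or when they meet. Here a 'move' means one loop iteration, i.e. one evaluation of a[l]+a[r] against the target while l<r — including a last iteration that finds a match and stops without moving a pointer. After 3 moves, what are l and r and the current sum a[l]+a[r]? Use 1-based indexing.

[1,9] -9+31=22 <57 → l++
[2,9] -2+31=29 <57 → l++
[3,9] 8+31=39 <57 → l++

l=4, r=9, sum=40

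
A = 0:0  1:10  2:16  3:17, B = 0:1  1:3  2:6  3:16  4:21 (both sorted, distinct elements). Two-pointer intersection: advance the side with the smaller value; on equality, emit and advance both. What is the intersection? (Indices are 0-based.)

i=0 j=0: 0<1, i++
i=1 j=0: 10>1, j++
i=1 j=1: 10>3, j++
i=1 j=2: 10>6, j++
i=1 j=3: 10<16, i++
i=2 j=3: 16==16 emit, i++,j++
i=3 j=4: 17<21, i++

intersection = [16]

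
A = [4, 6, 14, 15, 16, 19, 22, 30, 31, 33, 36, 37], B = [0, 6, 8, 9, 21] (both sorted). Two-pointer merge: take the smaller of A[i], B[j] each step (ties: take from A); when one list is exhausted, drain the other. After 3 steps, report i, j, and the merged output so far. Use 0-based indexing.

[i=0,j=0] A[i]=4>B[j]=0 take 0 → j++
[i=0,j=1] A[i]=4<=B[j]=6 take 4 → i++
[i=1,j=1] A[i]=6<=B[j]=6 take 6 → i++

i=2, j=1, merged so far=[0, 4, 6]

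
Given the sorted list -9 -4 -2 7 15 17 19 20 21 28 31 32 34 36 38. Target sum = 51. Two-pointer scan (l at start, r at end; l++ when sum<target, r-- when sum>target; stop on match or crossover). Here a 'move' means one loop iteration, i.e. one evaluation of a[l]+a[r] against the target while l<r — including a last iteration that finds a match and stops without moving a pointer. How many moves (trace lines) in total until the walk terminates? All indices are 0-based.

[0,14] -9+38=29 <51 → l++
[1,14] -4+38=34 <51 → l++
[2,14] -2+38=36 <51 → l++
[3,14] 7+38=45 <51 → l++
[4,14] 15+38=53 >51 → r--
[4,13] 15+36=51 → found

6 moves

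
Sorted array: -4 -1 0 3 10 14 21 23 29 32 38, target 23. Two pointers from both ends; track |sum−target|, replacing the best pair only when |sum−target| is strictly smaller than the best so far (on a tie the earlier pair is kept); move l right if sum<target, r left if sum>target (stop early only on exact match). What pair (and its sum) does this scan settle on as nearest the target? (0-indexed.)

pair (0, 23) with sum 23 (|Δ|=0)

[0,10] -4+38=34 d=11 * → r--
[0,9] -4+32=28 d=5 * → r--
[0,8] -4+29=25 d=2 * → r--
[0,7] -4+23=19 d=4 → l++
[1,7] -1+23=22 d=1 * → l++
[2,7] 0+23=23 d=0 * → stop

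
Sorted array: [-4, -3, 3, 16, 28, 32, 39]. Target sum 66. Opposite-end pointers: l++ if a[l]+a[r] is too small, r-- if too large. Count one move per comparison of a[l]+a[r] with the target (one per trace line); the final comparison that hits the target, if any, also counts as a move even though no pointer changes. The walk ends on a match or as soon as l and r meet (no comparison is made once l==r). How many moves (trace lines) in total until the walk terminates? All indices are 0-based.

l=0 r=6: -4+39=35 <66, l++
l=1 r=6: -3+39=36 <66, l++
l=2 r=6: 3+39=42 <66, l++
l=3 r=6: 16+39=55 <66, l++
l=4 r=6: 28+39=67 >66, r--
l=4 r=5: 28+32=60 <66, l++

6 moves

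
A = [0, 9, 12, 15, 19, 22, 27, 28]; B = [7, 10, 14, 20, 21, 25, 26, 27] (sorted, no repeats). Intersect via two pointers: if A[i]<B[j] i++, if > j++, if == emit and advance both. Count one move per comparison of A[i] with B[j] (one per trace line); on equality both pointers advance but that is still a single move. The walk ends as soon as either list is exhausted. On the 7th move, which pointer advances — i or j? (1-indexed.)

i=1 j=1: 0<7, i++
i=2 j=1: 9>7, j++
i=2 j=2: 9<10, i++
i=3 j=2: 12>10, j++
i=3 j=3: 12<14, i++
i=4 j=3: 15>14, j++
i=4 j=4: 15<20, i++

i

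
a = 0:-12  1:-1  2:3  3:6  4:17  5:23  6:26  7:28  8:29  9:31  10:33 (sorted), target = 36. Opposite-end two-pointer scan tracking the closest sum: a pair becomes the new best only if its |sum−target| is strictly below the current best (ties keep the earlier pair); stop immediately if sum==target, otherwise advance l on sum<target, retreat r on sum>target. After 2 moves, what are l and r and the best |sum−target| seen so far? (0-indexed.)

l=0 r=10: -12+33=21 d=15 *, l++
l=1 r=10: -1+33=32 d=4 *, l++

l=2, r=10, best |Δ|=4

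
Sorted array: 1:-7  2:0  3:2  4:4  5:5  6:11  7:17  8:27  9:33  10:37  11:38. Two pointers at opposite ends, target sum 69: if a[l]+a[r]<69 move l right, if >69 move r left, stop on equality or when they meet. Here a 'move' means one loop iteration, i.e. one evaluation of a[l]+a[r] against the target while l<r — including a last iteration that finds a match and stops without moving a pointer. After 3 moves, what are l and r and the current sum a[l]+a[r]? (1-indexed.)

l=4, r=11, sum=42

[1,11] -7+38=31 <69 → l++
[2,11] 0+38=38 <69 → l++
[3,11] 2+38=40 <69 → l++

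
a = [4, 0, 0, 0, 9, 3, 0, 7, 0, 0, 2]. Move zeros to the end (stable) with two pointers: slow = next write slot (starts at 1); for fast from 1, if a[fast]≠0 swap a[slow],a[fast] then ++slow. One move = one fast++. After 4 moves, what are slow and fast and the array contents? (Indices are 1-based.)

(s=1,f=1) a[fast]=4≠0 swap→a[1]=4 → slow++,fast++
(s=2,f=2) a[fast]=0 → fast++
(s=2,f=3) a[fast]=0 → fast++
(s=2,f=4) a[fast]=0 → fast++

slow=2, fast=5, a=[4, 0, 0, 0, 9, 3, 0, 7, 0, 0, 2]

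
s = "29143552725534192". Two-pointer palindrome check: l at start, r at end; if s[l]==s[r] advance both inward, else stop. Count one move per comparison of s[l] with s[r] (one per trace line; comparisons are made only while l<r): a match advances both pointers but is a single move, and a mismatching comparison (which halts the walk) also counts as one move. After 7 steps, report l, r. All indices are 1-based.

l=8, r=10

l=1 r=17: '2'=='2', l++,r--
l=2 r=16: '9'=='9', l++,r--
l=3 r=15: '1'=='1', l++,r--
l=4 r=14: '4'=='4', l++,r--
l=5 r=13: '3'=='3', l++,r--
l=6 r=12: '5'=='5', l++,r--
l=7 r=11: '5'=='5', l++,r--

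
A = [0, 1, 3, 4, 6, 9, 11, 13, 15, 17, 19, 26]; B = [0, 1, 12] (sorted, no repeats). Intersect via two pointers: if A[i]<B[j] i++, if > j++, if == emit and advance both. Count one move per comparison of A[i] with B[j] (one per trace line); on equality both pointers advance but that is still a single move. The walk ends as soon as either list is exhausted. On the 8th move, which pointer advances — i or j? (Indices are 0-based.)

[i=0,j=0] 0==0 emit → i++,j++
[i=1,j=1] 1==1 emit → i++,j++
[i=2,j=2] 3<12 → i++
[i=3,j=2] 4<12 → i++
[i=4,j=2] 6<12 → i++
[i=5,j=2] 9<12 → i++
[i=6,j=2] 11<12 → i++
[i=7,j=2] 13>12 → j++

j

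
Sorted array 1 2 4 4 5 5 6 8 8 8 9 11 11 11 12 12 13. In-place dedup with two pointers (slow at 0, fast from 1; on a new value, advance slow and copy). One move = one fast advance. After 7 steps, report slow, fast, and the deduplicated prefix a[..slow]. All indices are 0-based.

slow=0 fast=1: a[fast]=2≠a[slow]=1 write a[1]=2, slow++,fast++
slow=1 fast=2: a[fast]=4≠a[slow]=2 write a[2]=4, slow++,fast++
slow=2 fast=3: a[fast]=4=a[slow] dup, fast++
slow=2 fast=4: a[fast]=5≠a[slow]=4 write a[3]=5, slow++,fast++
slow=3 fast=5: a[fast]=5=a[slow] dup, fast++
slow=3 fast=6: a[fast]=6≠a[slow]=5 write a[4]=6, slow++,fast++
slow=4 fast=7: a[fast]=8≠a[slow]=6 write a[5]=8, slow++,fast++

slow=5, fast=8, prefix=[1, 2, 4, 5, 6, 8]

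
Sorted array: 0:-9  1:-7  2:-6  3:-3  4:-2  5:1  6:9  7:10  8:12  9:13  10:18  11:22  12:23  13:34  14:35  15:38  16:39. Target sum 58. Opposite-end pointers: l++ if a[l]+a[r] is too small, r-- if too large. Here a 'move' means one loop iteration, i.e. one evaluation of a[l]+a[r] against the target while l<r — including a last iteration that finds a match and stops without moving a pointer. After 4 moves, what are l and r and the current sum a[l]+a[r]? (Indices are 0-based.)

l=4, r=16, sum=37

l=0 r=16: -9+39=30 <58, l++
l=1 r=16: -7+39=32 <58, l++
l=2 r=16: -6+39=33 <58, l++
l=3 r=16: -3+39=36 <58, l++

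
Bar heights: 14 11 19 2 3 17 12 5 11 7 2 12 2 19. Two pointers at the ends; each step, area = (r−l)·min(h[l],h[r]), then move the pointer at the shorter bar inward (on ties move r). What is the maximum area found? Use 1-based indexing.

l=1 r=14: min(14,19)*13=182 best=182 *, l++
l=2 r=14: min(11,19)*12=132 best=182, l++
l=3 r=14: min(19,19)*11=209 best=209 *, r--
l=3 r=13: min(19,2)*10=20 best=209, r--
l=3 r=12: min(19,12)*9=108 best=209, r--
l=3 r=11: min(19,2)*8=16 best=209, r--
l=3 r=10: min(19,7)*7=49 best=209, r--
l=3 r=9: min(19,11)*6=66 best=209, r--
l=3 r=8: min(19,5)*5=25 best=209, r--
l=3 r=7: min(19,12)*4=48 best=209, r--
l=3 r=6: min(19,17)*3=51 best=209, r--
l=3 r=5: min(19,3)*2=6 best=209, r--
l=3 r=4: min(19,2)*1=2 best=209, r--

max area = 209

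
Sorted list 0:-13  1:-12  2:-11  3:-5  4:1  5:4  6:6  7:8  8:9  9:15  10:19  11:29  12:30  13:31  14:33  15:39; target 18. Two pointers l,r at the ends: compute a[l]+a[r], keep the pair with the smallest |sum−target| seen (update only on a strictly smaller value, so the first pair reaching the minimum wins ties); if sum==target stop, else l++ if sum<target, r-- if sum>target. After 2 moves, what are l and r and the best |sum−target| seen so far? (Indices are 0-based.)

l=0 r=15: -13+39=26 d=8 *, r--
l=0 r=14: -13+33=20 d=2 *, r--

l=0, r=13, best |Δ|=2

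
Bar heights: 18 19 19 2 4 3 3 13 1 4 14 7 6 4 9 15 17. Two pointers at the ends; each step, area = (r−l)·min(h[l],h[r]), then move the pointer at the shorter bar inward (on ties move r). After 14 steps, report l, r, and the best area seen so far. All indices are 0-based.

l=0, r=2, best area=272

l=0 r=16: min(18,17)*16=272 best=272 *, r--
l=0 r=15: min(18,15)*15=225 best=272, r--
l=0 r=14: min(18,9)*14=126 best=272, r--
l=0 r=13: min(18,4)*13=52 best=272, r--
l=0 r=12: min(18,6)*12=72 best=272, r--
l=0 r=11: min(18,7)*11=77 best=272, r--
l=0 r=10: min(18,14)*10=140 best=272, r--
l=0 r=9: min(18,4)*9=36 best=272, r--
l=0 r=8: min(18,1)*8=8 best=272, r--
l=0 r=7: min(18,13)*7=91 best=272, r--
l=0 r=6: min(18,3)*6=18 best=272, r--
l=0 r=5: min(18,3)*5=15 best=272, r--
l=0 r=4: min(18,4)*4=16 best=272, r--
l=0 r=3: min(18,2)*3=6 best=272, r--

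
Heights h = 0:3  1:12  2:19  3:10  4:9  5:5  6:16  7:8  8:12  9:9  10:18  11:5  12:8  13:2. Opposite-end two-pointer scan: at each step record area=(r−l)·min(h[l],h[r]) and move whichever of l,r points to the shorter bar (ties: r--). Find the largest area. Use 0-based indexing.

max area = 144

l=0 r=13: min(3,2)*13=26 best=26 *, r--
l=0 r=12: min(3,8)*12=36 best=36 *, l++
l=1 r=12: min(12,8)*11=88 best=88 *, r--
l=1 r=11: min(12,5)*10=50 best=88, r--
l=1 r=10: min(12,18)*9=108 best=108 *, l++
l=2 r=10: min(19,18)*8=144 best=144 *, r--
l=2 r=9: min(19,9)*7=63 best=144, r--
l=2 r=8: min(19,12)*6=72 best=144, r--
l=2 r=7: min(19,8)*5=40 best=144, r--
l=2 r=6: min(19,16)*4=64 best=144, r--
l=2 r=5: min(19,5)*3=15 best=144, r--
l=2 r=4: min(19,9)*2=18 best=144, r--
l=2 r=3: min(19,10)*1=10 best=144, r--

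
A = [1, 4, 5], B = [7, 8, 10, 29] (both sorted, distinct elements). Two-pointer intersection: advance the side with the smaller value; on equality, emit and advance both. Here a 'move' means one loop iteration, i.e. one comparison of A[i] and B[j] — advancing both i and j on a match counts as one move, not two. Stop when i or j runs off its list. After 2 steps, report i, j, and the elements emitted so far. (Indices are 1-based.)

i=3, j=1, emitted=[]

i=1 j=1: 1<7, i++
i=2 j=1: 4<7, i++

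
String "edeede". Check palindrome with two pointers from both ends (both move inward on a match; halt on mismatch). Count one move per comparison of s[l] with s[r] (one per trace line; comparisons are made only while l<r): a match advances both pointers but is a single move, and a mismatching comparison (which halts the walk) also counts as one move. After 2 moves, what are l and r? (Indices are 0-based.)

l=2, r=3

[0,5] 'e'=='e' → l++,r--
[1,4] 'd'=='d' → l++,r--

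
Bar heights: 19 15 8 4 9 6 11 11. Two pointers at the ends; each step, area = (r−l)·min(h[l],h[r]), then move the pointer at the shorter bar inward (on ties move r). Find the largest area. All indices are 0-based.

l=0 r=7: min(19,11)*7=77 best=77 *, r--
l=0 r=6: min(19,11)*6=66 best=77, r--
l=0 r=5: min(19,6)*5=30 best=77, r--
l=0 r=4: min(19,9)*4=36 best=77, r--
l=0 r=3: min(19,4)*3=12 best=77, r--
l=0 r=2: min(19,8)*2=16 best=77, r--
l=0 r=1: min(19,15)*1=15 best=77, r--

max area = 77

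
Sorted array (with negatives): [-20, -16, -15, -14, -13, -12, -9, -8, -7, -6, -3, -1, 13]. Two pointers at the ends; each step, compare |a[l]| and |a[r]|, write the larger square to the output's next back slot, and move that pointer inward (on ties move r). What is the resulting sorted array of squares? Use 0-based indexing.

[1, 9, 36, 49, 64, 81, 144, 169, 169, 196, 225, 256, 400]

l=0 r=12: |-20|>|13| out[12]=400, l++
l=1 r=12: |-16|>|13| out[11]=256, l++
l=2 r=12: |-15|>|13| out[10]=225, l++
l=3 r=12: |-14|>|13| out[9]=196, l++
l=4 r=12: |-13|<=|13| out[8]=169, r--
l=4 r=11: |-13|>|-1| out[7]=169, l++
l=5 r=11: |-12|>|-1| out[6]=144, l++
l=6 r=11: |-9|>|-1| out[5]=81, l++
l=7 r=11: |-8|>|-1| out[4]=64, l++
l=8 r=11: |-7|>|-1| out[3]=49, l++
l=9 r=11: |-6|>|-1| out[2]=36, l++
l=10 r=11: |-3|>|-1| out[1]=9, l++
l=11 r=11: |-1|<=|-1| out[0]=1, r--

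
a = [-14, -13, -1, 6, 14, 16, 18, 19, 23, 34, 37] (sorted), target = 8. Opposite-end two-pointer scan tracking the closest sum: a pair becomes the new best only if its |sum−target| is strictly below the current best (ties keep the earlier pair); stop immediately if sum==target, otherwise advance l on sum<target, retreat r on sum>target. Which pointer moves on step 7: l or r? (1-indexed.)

r

l=1 r=11: -14+37=23 d=15 *, r--
l=1 r=10: -14+34=20 d=12 *, r--
l=1 r=9: -14+23=9 d=1 *, r--
l=1 r=8: -14+19=5 d=3, l++
l=2 r=8: -13+19=6 d=2, l++
l=3 r=8: -1+19=18 d=10, r--
l=3 r=7: -1+18=17 d=9, r--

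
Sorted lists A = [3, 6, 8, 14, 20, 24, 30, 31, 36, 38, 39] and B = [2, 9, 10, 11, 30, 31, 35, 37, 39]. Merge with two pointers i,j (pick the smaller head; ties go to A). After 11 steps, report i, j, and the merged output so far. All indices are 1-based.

[i=1,j=1] A[i]=3>B[j]=2 take 2 → j++
[i=1,j=2] A[i]=3<=B[j]=9 take 3 → i++
[i=2,j=2] A[i]=6<=B[j]=9 take 6 → i++
[i=3,j=2] A[i]=8<=B[j]=9 take 8 → i++
[i=4,j=2] A[i]=14>B[j]=9 take 9 → j++
[i=4,j=3] A[i]=14>B[j]=10 take 10 → j++
[i=4,j=4] A[i]=14>B[j]=11 take 11 → j++
[i=4,j=5] A[i]=14<=B[j]=30 take 14 → i++
[i=5,j=5] A[i]=20<=B[j]=30 take 20 → i++
[i=6,j=5] A[i]=24<=B[j]=30 take 24 → i++
[i=7,j=5] A[i]=30<=B[j]=30 take 30 → i++

i=8, j=5, merged so far=[2, 3, 6, 8, 9, 10, 11, 14, 20, 24, 30]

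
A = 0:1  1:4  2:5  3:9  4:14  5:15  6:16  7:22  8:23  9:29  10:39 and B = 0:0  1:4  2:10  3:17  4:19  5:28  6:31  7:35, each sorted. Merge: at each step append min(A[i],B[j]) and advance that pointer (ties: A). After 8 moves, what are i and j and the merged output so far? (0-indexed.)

[i=0,j=0] A[i]=1>B[j]=0 take 0 → j++
[i=0,j=1] A[i]=1<=B[j]=4 take 1 → i++
[i=1,j=1] A[i]=4<=B[j]=4 take 4 → i++
[i=2,j=1] A[i]=5>B[j]=4 take 4 → j++
[i=2,j=2] A[i]=5<=B[j]=10 take 5 → i++
[i=3,j=2] A[i]=9<=B[j]=10 take 9 → i++
[i=4,j=2] A[i]=14>B[j]=10 take 10 → j++
[i=4,j=3] A[i]=14<=B[j]=17 take 14 → i++

i=5, j=3, merged so far=[0, 1, 4, 4, 5, 9, 10, 14]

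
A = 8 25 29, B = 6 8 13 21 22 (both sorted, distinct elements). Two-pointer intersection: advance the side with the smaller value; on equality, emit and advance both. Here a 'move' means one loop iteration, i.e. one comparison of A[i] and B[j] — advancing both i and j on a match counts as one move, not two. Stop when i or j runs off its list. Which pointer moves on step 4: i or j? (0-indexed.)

i=0 j=0: 8>6, j++
i=0 j=1: 8==8 emit, i++,j++
i=1 j=2: 25>13, j++
i=1 j=3: 25>21, j++

j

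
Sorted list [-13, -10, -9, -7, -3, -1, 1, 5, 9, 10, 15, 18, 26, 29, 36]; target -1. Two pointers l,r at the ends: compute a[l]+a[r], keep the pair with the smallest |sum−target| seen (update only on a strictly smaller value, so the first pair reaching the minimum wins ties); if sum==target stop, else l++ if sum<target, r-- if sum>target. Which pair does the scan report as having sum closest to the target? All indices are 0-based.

[0,14] -13+36=23 d=24 * → r--
[0,13] -13+29=16 d=17 * → r--
[0,12] -13+26=13 d=14 * → r--
[0,11] -13+18=5 d=6 * → r--
[0,10] -13+15=2 d=3 * → r--
[0,9] -13+10=-3 d=2 * → l++
[1,9] -10+10=0 d=1 * → r--
[1,8] -10+9=-1 d=0 * → stop

pair (-10, 9) with sum -1 (|Δ|=0)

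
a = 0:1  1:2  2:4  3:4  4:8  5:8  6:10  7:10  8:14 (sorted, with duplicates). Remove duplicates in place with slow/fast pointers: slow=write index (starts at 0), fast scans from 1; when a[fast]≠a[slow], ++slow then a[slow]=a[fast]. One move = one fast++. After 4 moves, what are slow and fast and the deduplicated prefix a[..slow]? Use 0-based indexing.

slow=3, fast=5, prefix=[1, 2, 4, 8]

(s=0,f=1) a[fast]=2≠a[slow]=1 write a[1]=2 → slow++,fast++
(s=1,f=2) a[fast]=4≠a[slow]=2 write a[2]=4 → slow++,fast++
(s=2,f=3) a[fast]=4=a[slow] dup → fast++
(s=2,f=4) a[fast]=8≠a[slow]=4 write a[3]=8 → slow++,fast++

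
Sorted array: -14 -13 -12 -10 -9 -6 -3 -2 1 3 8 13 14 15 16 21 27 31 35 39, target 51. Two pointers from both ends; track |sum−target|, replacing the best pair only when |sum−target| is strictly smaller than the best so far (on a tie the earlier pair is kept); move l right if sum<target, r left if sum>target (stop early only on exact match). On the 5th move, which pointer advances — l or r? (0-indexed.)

l

l=0 r=19: -14+39=25 d=26 *, l++
l=1 r=19: -13+39=26 d=25 *, l++
l=2 r=19: -12+39=27 d=24 *, l++
l=3 r=19: -10+39=29 d=22 *, l++
l=4 r=19: -9+39=30 d=21 *, l++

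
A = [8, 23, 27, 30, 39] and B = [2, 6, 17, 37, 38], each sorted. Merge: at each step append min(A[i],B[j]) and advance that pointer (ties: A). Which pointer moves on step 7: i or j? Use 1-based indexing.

i=1 j=1: A[i]=8>B[j]=2 take 2, j++
i=1 j=2: A[i]=8>B[j]=6 take 6, j++
i=1 j=3: A[i]=8<=B[j]=17 take 8, i++
i=2 j=3: A[i]=23>B[j]=17 take 17, j++
i=2 j=4: A[i]=23<=B[j]=37 take 23, i++
i=3 j=4: A[i]=27<=B[j]=37 take 27, i++
i=4 j=4: A[i]=30<=B[j]=37 take 30, i++

i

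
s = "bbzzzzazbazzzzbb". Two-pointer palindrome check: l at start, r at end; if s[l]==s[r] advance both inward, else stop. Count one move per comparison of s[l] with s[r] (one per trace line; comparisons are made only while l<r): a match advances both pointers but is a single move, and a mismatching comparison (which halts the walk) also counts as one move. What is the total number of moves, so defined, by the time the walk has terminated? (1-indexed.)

l=1 r=16: 'b'=='b', l++,r--
l=2 r=15: 'b'=='b', l++,r--
l=3 r=14: 'z'=='z', l++,r--
l=4 r=13: 'z'=='z', l++,r--
l=5 r=12: 'z'=='z', l++,r--
l=6 r=11: 'z'=='z', l++,r--
l=7 r=10: 'a'=='a', l++,r--
l=8 r=9: 'z'!='b', stop

8 moves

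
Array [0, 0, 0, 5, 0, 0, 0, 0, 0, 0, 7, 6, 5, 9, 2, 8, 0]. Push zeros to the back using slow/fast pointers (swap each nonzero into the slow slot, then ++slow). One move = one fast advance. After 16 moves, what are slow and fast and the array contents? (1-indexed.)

slow=8, fast=17, a=[5, 7, 6, 5, 9, 2, 8, 0, 0, 0, 0, 0, 0, 0, 0, 0, 0]

(s=1,f=1) a[fast]=0 → fast++
(s=1,f=2) a[fast]=0 → fast++
(s=1,f=3) a[fast]=0 → fast++
(s=1,f=4) a[fast]=5≠0 swap→a[1]=5 → slow++,fast++
(s=2,f=5) a[fast]=0 → fast++
(s=2,f=6) a[fast]=0 → fast++
(s=2,f=7) a[fast]=0 → fast++
(s=2,f=8) a[fast]=0 → fast++
(s=2,f=9) a[fast]=0 → fast++
(s=2,f=10) a[fast]=0 → fast++
(s=2,f=11) a[fast]=7≠0 swap→a[2]=7 → slow++,fast++
(s=3,f=12) a[fast]=6≠0 swap→a[3]=6 → slow++,fast++
(s=4,f=13) a[fast]=5≠0 swap→a[4]=5 → slow++,fast++
(s=5,f=14) a[fast]=9≠0 swap→a[5]=9 → slow++,fast++
(s=6,f=15) a[fast]=2≠0 swap→a[6]=2 → slow++,fast++
(s=7,f=16) a[fast]=8≠0 swap→a[7]=8 → slow++,fast++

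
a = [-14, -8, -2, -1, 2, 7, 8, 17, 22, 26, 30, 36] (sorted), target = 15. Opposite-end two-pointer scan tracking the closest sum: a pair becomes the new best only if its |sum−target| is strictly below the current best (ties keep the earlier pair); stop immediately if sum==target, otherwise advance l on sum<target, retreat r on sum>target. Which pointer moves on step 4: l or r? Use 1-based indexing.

[1,12] -14+36=22 d=7 * → r--
[1,11] -14+30=16 d=1 * → r--
[1,10] -14+26=12 d=3 → l++
[2,10] -8+26=18 d=3 → r--

r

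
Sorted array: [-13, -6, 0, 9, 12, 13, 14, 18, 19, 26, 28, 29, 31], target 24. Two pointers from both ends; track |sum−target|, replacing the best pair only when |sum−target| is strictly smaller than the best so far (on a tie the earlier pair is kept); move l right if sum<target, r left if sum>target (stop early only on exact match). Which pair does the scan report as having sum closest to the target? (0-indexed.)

pair (-6, 31) with sum 25 (|Δ|=1)

[0,12] -13+31=18 d=6 * → l++
[1,12] -6+31=25 d=1 * → r--
[1,11] -6+29=23 d=1 → l++
[2,11] 0+29=29 d=5 → r--
[2,10] 0+28=28 d=4 → r--
[2,9] 0+26=26 d=2 → r--
[2,8] 0+19=19 d=5 → l++
[3,8] 9+19=28 d=4 → r--
[3,7] 9+18=27 d=3 → r--
[3,6] 9+14=23 d=1 → l++
[4,6] 12+14=26 d=2 → r--
[4,5] 12+13=25 d=1 → r--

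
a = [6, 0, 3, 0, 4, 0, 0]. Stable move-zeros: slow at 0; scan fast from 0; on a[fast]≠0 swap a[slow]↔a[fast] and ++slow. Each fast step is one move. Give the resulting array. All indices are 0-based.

slow=0 fast=0: a[fast]=6≠0 swap→a[0]=6, slow++,fast++
slow=1 fast=1: a[fast]=0, fast++
slow=1 fast=2: a[fast]=3≠0 swap→a[1]=3, slow++,fast++
slow=2 fast=3: a[fast]=0, fast++
slow=2 fast=4: a[fast]=4≠0 swap→a[2]=4, slow++,fast++
slow=3 fast=5: a[fast]=0, fast++
slow=3 fast=6: a[fast]=0, fast++

[6, 3, 4, 0, 0, 0, 0]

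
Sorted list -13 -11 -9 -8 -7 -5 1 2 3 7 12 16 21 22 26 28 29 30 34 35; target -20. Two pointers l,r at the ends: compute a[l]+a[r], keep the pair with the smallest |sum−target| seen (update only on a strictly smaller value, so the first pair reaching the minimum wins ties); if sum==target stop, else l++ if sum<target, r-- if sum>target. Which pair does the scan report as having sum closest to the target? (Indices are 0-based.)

pair (-13, -7) with sum -20 (|Δ|=0)

[0,19] -13+35=22 d=42 * → r--
[0,18] -13+34=21 d=41 * → r--
[0,17] -13+30=17 d=37 * → r--
[0,16] -13+29=16 d=36 * → r--
[0,15] -13+28=15 d=35 * → r--
[0,14] -13+26=13 d=33 * → r--
[0,13] -13+22=9 d=29 * → r--
[0,12] -13+21=8 d=28 * → r--
[0,11] -13+16=3 d=23 * → r--
[0,10] -13+12=-1 d=19 * → r--
[0,9] -13+7=-6 d=14 * → r--
[0,8] -13+3=-10 d=10 * → r--
[0,7] -13+2=-11 d=9 * → r--
[0,6] -13+1=-12 d=8 * → r--
[0,5] -13+-5=-18 d=2 * → r--
[0,4] -13+-7=-20 d=0 * → stop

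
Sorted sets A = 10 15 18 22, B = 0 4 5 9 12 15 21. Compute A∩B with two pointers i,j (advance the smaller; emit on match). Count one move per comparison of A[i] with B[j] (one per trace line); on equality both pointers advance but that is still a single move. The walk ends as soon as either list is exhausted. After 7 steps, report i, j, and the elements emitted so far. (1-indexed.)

i=3, j=7, emitted=[15]

i=1 j=1: 10>0, j++
i=1 j=2: 10>4, j++
i=1 j=3: 10>5, j++
i=1 j=4: 10>9, j++
i=1 j=5: 10<12, i++
i=2 j=5: 15>12, j++
i=2 j=6: 15==15 emit, i++,j++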